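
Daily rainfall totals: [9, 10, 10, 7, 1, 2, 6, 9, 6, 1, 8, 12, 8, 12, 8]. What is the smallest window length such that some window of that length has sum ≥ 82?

add 9: running sum 9 < 82
add 10: running sum 19 < 82
add 10: running sum 29 < 82
add 7: running sum 36 < 82
add 1: running sum 37 < 82
add 2: running sum 39 < 82
add 6: running sum 45 < 82
add 9: running sum 54 < 82
add 6: running sum 60 < 82
add 1: running sum 61 < 82
add 8: running sum 69 < 82
add 12: running sum 81 < 82
end 12: [9, 10, 10, 7, 1, 2, 6, 9, 6, 1, 8, 12, 8] sum 89, len 13
end 13: [10, 7, 1, 2, 6, 9, 6, 1, 8, 12, 8, 12] sum 82, len 12
end 14: [10, 7, 1, 2, 6, 9, 6, 1, 8, 12, 8, 12, 8] sum 90, len 13
Shortest qualifying length: 12.

12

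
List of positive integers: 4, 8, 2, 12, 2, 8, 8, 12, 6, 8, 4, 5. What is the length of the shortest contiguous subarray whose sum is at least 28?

add 4: running sum 4 < 28
add 8: running sum 12 < 28
add 2: running sum 14 < 28
add 12: running sum 26 < 28
add 2: shortest ending here [4, 8, 2, 12, 2] sum 28, len 5
add 8: shortest ending here [8, 2, 12, 2, 8] sum 32, len 5
add 8: shortest ending here [12, 2, 8, 8] sum 30, len 4
add 12: shortest ending here [8, 8, 12] sum 28, len 3
add 6: shortest ending here [8, 8, 12, 6] sum 34, len 4
add 8: shortest ending here [8, 12, 6, 8] sum 34, len 4
add 4: shortest ending here [12, 6, 8, 4] sum 30, len 4
add 5: shortest ending here [12, 6, 8, 4, 5] sum 35, len 5
Shortest qualifying length: 3.

3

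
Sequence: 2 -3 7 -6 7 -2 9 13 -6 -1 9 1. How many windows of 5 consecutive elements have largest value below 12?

3

(2, -3, 7, -6, 7) → max 7  < 12 ✓
(-3, 7, -6, 7, -2) → max 7  < 12 ✓
(7, -6, 7, -2, 9) → max 9  < 12 ✓
(-6, 7, -2, 9, 13) → max 13
(7, -2, 9, 13, -6) → max 13
(-2, 9, 13, -6, -1) → max 13
(9, 13, -6, -1, 9) → max 13
(13, -6, -1, 9, 1) → max 13
3 windows satisfy the condition.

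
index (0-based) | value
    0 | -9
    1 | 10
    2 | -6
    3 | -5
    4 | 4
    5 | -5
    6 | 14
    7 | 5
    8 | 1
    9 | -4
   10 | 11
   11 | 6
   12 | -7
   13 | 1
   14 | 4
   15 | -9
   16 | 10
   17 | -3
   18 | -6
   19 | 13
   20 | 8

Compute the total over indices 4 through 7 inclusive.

Elements at indices 4..7: 4, -5, 14, 5
sum(4, -5, 14, 5) = 18

18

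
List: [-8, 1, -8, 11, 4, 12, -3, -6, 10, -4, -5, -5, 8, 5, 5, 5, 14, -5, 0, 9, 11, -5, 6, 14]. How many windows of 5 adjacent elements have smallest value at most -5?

19

[-8, 1, -8, 11, 4] → min -8  ≤ -5 ✓
[1, -8, 11, 4, 12] → min -8  ≤ -5 ✓
[-8, 11, 4, 12, -3] → min -8  ≤ -5 ✓
[11, 4, 12, -3, -6] → min -6  ≤ -5 ✓
[4, 12, -3, -6, 10] → min -6  ≤ -5 ✓
[12, -3, -6, 10, -4] → min -6  ≤ -5 ✓
[-3, -6, 10, -4, -5] → min -6  ≤ -5 ✓
[-6, 10, -4, -5, -5] → min -6  ≤ -5 ✓
[10, -4, -5, -5, 8] → min -5  ≤ -5 ✓
[-4, -5, -5, 8, 5] → min -5  ≤ -5 ✓
[-5, -5, 8, 5, 5] → min -5  ≤ -5 ✓
[-5, 8, 5, 5, 5] → min -5  ≤ -5 ✓
[8, 5, 5, 5, 14] → min 5
[5, 5, 5, 14, -5] → min -5  ≤ -5 ✓
[5, 5, 14, -5, 0] → min -5  ≤ -5 ✓
[5, 14, -5, 0, 9] → min -5  ≤ -5 ✓
[14, -5, 0, 9, 11] → min -5  ≤ -5 ✓
[-5, 0, 9, 11, -5] → min -5  ≤ -5 ✓
[0, 9, 11, -5, 6] → min -5  ≤ -5 ✓
[9, 11, -5, 6, 14] → min -5  ≤ -5 ✓
19 windows satisfy the condition.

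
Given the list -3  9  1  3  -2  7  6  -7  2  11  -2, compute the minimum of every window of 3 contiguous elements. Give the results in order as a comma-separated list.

(-3, 9, 1) → min -3
(9, 1, 3) → min 1
(1, 3, -2) → min -2
(3, -2, 7) → min -2
(-2, 7, 6) → min -2
(7, 6, -7) → min -7
(6, -7, 2) → min -7
(-7, 2, 11) → min -7
(2, 11, -2) → min -2

-3, 1, -2, -2, -2, -7, -7, -7, -2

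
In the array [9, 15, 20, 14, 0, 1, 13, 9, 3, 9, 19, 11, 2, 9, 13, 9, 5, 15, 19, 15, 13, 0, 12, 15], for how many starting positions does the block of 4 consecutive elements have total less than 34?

4

9 15 20 14 → sum 58
15 20 14 0 → sum 49
20 14 0 1 → sum 35
14 0 1 13 → sum 28  < 34 ✓
0 1 13 9 → sum 23  < 34 ✓
1 13 9 3 → sum 26  < 34 ✓
13 9 3 9 → sum 34
9 3 9 19 → sum 40
3 9 19 11 → sum 42
9 19 11 2 → sum 41
19 11 2 9 → sum 41
11 2 9 13 → sum 35
2 9 13 9 → sum 33  < 34 ✓
9 13 9 5 → sum 36
13 9 5 15 → sum 42
9 5 15 19 → sum 48
5 15 19 15 → sum 54
15 19 15 13 → sum 62
19 15 13 0 → sum 47
15 13 0 12 → sum 40
13 0 12 15 → sum 40
4 windows satisfy the condition.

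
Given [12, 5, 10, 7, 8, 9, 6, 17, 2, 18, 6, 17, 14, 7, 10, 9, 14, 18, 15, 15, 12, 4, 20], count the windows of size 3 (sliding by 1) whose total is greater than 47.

1

[12, 5, 10] → sum 27
[5, 10, 7] → sum 22
[10, 7, 8] → sum 25
[7, 8, 9] → sum 24
[8, 9, 6] → sum 23
[9, 6, 17] → sum 32
[6, 17, 2] → sum 25
[17, 2, 18] → sum 37
[2, 18, 6] → sum 26
[18, 6, 17] → sum 41
[6, 17, 14] → sum 37
[17, 14, 7] → sum 38
[14, 7, 10] → sum 31
[7, 10, 9] → sum 26
[10, 9, 14] → sum 33
[9, 14, 18] → sum 41
[14, 18, 15] → sum 47
[18, 15, 15] → sum 48  > 47 ✓
[15, 15, 12] → sum 42
[15, 12, 4] → sum 31
[12, 4, 20] → sum 36
1 window satisfy the condition.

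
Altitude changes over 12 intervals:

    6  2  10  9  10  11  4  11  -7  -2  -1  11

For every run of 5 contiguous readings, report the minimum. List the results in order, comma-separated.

6 2 10 9 10 → min 2
2 10 9 10 11 → min 2
10 9 10 11 4 → min 4
9 10 11 4 11 → min 4
10 11 4 11 -7 → min -7
11 4 11 -7 -2 → min -7
4 11 -7 -2 -1 → min -7
11 -7 -2 -1 11 → min -7

2, 2, 4, 4, -7, -7, -7, -7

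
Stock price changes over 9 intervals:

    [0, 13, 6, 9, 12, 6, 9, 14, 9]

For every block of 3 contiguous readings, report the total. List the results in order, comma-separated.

(0, 13, 6) → sum 19
(13, 6, 9) → sum 28
(6, 9, 12) → sum 27
(9, 12, 6) → sum 27
(12, 6, 9) → sum 27
(6, 9, 14) → sum 29
(9, 14, 9) → sum 32

19, 28, 27, 27, 27, 29, 32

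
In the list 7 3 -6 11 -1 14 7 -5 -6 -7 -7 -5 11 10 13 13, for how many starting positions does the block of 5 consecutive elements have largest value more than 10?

10

(7, 3, -6, 11, -1) → max 11  > 10 ✓
(3, -6, 11, -1, 14) → max 14  > 10 ✓
(-6, 11, -1, 14, 7) → max 14  > 10 ✓
(11, -1, 14, 7, -5) → max 14  > 10 ✓
(-1, 14, 7, -5, -6) → max 14  > 10 ✓
(14, 7, -5, -6, -7) → max 14  > 10 ✓
(7, -5, -6, -7, -7) → max 7
(-5, -6, -7, -7, -5) → max -5
(-6, -7, -7, -5, 11) → max 11  > 10 ✓
(-7, -7, -5, 11, 10) → max 11  > 10 ✓
(-7, -5, 11, 10, 13) → max 13  > 10 ✓
(-5, 11, 10, 13, 13) → max 13  > 10 ✓
10 windows satisfy the condition.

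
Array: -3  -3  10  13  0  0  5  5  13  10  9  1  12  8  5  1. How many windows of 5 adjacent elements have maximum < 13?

3

[-3, -3, 10, 13, 0] → max 13
[-3, 10, 13, 0, 0] → max 13
[10, 13, 0, 0, 5] → max 13
[13, 0, 0, 5, 5] → max 13
[0, 0, 5, 5, 13] → max 13
[0, 5, 5, 13, 10] → max 13
[5, 5, 13, 10, 9] → max 13
[5, 13, 10, 9, 1] → max 13
[13, 10, 9, 1, 12] → max 13
[10, 9, 1, 12, 8] → max 12  < 13 ✓
[9, 1, 12, 8, 5] → max 12  < 13 ✓
[1, 12, 8, 5, 1] → max 12  < 13 ✓
3 windows satisfy the condition.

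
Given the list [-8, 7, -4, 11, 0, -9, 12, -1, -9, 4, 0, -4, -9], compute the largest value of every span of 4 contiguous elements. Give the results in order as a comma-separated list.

11, 11, 11, 12, 12, 12, 12, 4, 4, 4

-8 7 -4 11 → max 11
7 -4 11 0 → max 11
-4 11 0 -9 → max 11
11 0 -9 12 → max 12
0 -9 12 -1 → max 12
-9 12 -1 -9 → max 12
12 -1 -9 4 → max 12
-1 -9 4 0 → max 4
-9 4 0 -4 → max 4
4 0 -4 -9 → max 4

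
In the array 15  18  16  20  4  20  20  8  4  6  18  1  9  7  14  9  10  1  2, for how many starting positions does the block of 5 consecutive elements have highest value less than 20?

8

15 18 16 20 4 → max 20
18 16 20 4 20 → max 20
16 20 4 20 20 → max 20
20 4 20 20 8 → max 20
4 20 20 8 4 → max 20
20 20 8 4 6 → max 20
20 8 4 6 18 → max 20
8 4 6 18 1 → max 18  < 20 ✓
4 6 18 1 9 → max 18  < 20 ✓
6 18 1 9 7 → max 18  < 20 ✓
18 1 9 7 14 → max 18  < 20 ✓
1 9 7 14 9 → max 14  < 20 ✓
9 7 14 9 10 → max 14  < 20 ✓
7 14 9 10 1 → max 14  < 20 ✓
14 9 10 1 2 → max 14  < 20 ✓
8 windows satisfy the condition.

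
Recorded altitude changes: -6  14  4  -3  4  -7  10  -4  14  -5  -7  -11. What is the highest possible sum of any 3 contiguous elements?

Window sums for each of the 10 positions:
(-6, 14, 4) → sum 12
(14, 4, -3) → sum 15
(4, -3, 4) → sum 5
(-3, 4, -7) → sum -6
(4, -7, 10) → sum 7
(-7, 10, -4) → sum -1
(10, -4, 14) → sum 20
(-4, 14, -5) → sum 5
(14, -5, -7) → sum 2
(-5, -7, -11) → sum -23
Highest of these is 20.

20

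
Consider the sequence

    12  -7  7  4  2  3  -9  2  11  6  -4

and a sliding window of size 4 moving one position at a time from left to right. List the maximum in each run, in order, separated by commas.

12, 7, 7, 4, 3, 11, 11, 11

12 -7 7 4 → max 12
-7 7 4 2 → max 7
7 4 2 3 → max 7
4 2 3 -9 → max 4
2 3 -9 2 → max 3
3 -9 2 11 → max 11
-9 2 11 6 → max 11
2 11 6 -4 → max 11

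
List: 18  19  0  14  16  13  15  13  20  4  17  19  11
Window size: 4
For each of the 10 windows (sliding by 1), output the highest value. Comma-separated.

[18, 19, 0, 14] → max 19
[19, 0, 14, 16] → max 19
[0, 14, 16, 13] → max 16
[14, 16, 13, 15] → max 16
[16, 13, 15, 13] → max 16
[13, 15, 13, 20] → max 20
[15, 13, 20, 4] → max 20
[13, 20, 4, 17] → max 20
[20, 4, 17, 19] → max 20
[4, 17, 19, 11] → max 19

19, 19, 16, 16, 16, 20, 20, 20, 20, 19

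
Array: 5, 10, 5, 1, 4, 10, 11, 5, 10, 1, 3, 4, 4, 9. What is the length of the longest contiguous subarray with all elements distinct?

6

[5] len 1
[5, 10] len 2
[10, 5] len 2
[10, 5, 1] len 3
[10, 5, 1, 4] len 4
[5, 1, 4, 10] len 4
[5, 1, 4, 10, 11] len 5
[1, 4, 10, 11, 5] len 5
[11, 5, 10] len 3
[11, 5, 10, 1] len 4
[11, 5, 10, 1, 3] len 5
[11, 5, 10, 1, 3, 4] len 6
[4] len 1
[4, 9] len 2
Longest all-distinct length: 6.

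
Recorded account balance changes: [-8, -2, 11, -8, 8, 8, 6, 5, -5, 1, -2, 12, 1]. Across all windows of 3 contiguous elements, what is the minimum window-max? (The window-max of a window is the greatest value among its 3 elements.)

Each size-3 window and its max:
[-8, -2, 11] → max 11
[-2, 11, -8] → max 11
[11, -8, 8] → max 11
[-8, 8, 8] → max 8
[8, 8, 6] → max 8
[8, 6, 5] → max 8
[6, 5, -5] → max 6
[5, -5, 1] → max 5
[-5, 1, -2] → max 1
[1, -2, 12] → max 12
[-2, 12, 1] → max 12
Minimum of these is 1.

1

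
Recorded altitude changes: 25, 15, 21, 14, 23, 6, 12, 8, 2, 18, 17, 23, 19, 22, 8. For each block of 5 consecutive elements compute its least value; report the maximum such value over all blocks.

17

25 15 21 14 23 → min 14
15 21 14 23 6 → min 6
21 14 23 6 12 → min 6
14 23 6 12 8 → min 6
23 6 12 8 2 → min 2
6 12 8 2 18 → min 2
12 8 2 18 17 → min 2
8 2 18 17 23 → min 2
2 18 17 23 19 → min 2
18 17 23 19 22 → min 17
17 23 19 22 8 → min 8
Maximum of these is 17.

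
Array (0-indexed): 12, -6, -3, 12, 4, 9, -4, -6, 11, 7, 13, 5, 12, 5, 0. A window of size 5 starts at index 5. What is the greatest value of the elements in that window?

Elements at indices 5..9: 9, -4, -6, 11, 7
max(9, -4, -6, 11, 7) = 11

11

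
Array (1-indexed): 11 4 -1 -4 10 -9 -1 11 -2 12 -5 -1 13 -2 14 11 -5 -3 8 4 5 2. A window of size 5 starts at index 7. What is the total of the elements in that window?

Elements at indices 7..11: -1, 11, -2, 12, -5
sum(-1, 11, -2, 12, -5) = 15

15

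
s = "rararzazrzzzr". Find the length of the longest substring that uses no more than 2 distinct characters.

add r: window [r] (1 distinct), len 1
add a: window [r, a] (2 distinct), len 2
add r: window [r, a, r] (2 distinct), len 3
add a: window [r, a, r, a] (2 distinct), len 4
add r: window [r, a, r, a, r] (2 distinct), len 5
add z: window [r, z] (2 distinct), len 2
add a: window [z, a] (2 distinct), len 2
add z: window [z, a, z] (2 distinct), len 3
add r: window [z, r] (2 distinct), len 2
add z: window [z, r, z] (2 distinct), len 3
add z: window [z, r, z, z] (2 distinct), len 4
add z: window [z, r, z, z, z] (2 distinct), len 5
add r: window [z, r, z, z, z, r] (2 distinct), len 6
Longest length with ≤2 distinct: 6.

6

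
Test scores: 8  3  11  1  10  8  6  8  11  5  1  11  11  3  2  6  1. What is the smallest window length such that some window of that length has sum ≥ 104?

add 8: running sum 8 < 104
add 3: running sum 11 < 104
add 11: running sum 22 < 104
add 1: running sum 23 < 104
add 10: running sum 33 < 104
add 8: running sum 41 < 104
add 6: running sum 47 < 104
add 8: running sum 55 < 104
add 11: running sum 66 < 104
add 5: running sum 71 < 104
add 1: running sum 72 < 104
add 11: running sum 83 < 104
add 11: running sum 94 < 104
add 3: running sum 97 < 104
add 2: running sum 99 < 104
add 6: shortest ending here [8, 3, 11, 1, 10, 8, 6, 8, 11, 5, 1, 11, 11, 3, 2, 6] sum 105, len 16
add 1: shortest ending here [8, 3, 11, 1, 10, 8, 6, 8, 11, 5, 1, 11, 11, 3, 2, 6, 1] sum 106, len 17
Shortest qualifying length: 16.

16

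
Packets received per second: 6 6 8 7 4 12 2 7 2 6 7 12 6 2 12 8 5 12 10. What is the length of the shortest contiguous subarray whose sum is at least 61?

add 6: running sum 6 < 61
add 6: running sum 12 < 61
add 8: running sum 20 < 61
add 7: running sum 27 < 61
add 4: running sum 31 < 61
add 12: running sum 43 < 61
add 2: running sum 45 < 61
add 7: running sum 52 < 61
add 2: running sum 54 < 61
add 6: running sum 60 < 61
end 10: [6, 8, 7, 4, 12, 2, 7, 2, 6, 7] sum 61, len 10
end 11: [8, 7, 4, 12, 2, 7, 2, 6, 7, 12] sum 67, len 10
end 12: [7, 4, 12, 2, 7, 2, 6, 7, 12, 6] sum 65, len 10
end 13: [7, 4, 12, 2, 7, 2, 6, 7, 12, 6, 2] sum 67, len 11
end 14: [12, 2, 7, 2, 6, 7, 12, 6, 2, 12] sum 68, len 10
end 15: [7, 2, 6, 7, 12, 6, 2, 12, 8] sum 62, len 9
end 16: [7, 2, 6, 7, 12, 6, 2, 12, 8, 5] sum 67, len 10
end 17: [7, 12, 6, 2, 12, 8, 5, 12] sum 64, len 8
end 18: [12, 6, 2, 12, 8, 5, 12, 10] sum 67, len 8
Shortest qualifying length: 8.

8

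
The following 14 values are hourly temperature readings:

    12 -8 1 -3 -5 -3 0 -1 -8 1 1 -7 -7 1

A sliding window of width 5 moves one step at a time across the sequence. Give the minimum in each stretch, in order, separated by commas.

(12, -8, 1, -3, -5) → min -8
(-8, 1, -3, -5, -3) → min -8
(1, -3, -5, -3, 0) → min -5
(-3, -5, -3, 0, -1) → min -5
(-5, -3, 0, -1, -8) → min -8
(-3, 0, -1, -8, 1) → min -8
(0, -1, -8, 1, 1) → min -8
(-1, -8, 1, 1, -7) → min -8
(-8, 1, 1, -7, -7) → min -8
(1, 1, -7, -7, 1) → min -7

-8, -8, -5, -5, -8, -8, -8, -8, -8, -7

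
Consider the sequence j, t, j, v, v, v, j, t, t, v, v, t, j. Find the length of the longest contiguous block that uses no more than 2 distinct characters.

5

add j: window [j] (1 distinct), len 1
add t: window [j, t] (2 distinct), len 2
add j: window [j, t, j] (2 distinct), len 3
add v: window [j, v] (2 distinct), len 2
add v: window [j, v, v] (2 distinct), len 3
add v: window [j, v, v, v] (2 distinct), len 4
add j: window [j, v, v, v, j] (2 distinct), len 5
add t: window [j, t] (2 distinct), len 2
add t: window [j, t, t] (2 distinct), len 3
add v: window [t, t, v] (2 distinct), len 3
add v: window [t, t, v, v] (2 distinct), len 4
add t: window [t, t, v, v, t] (2 distinct), len 5
add j: window [t, j] (2 distinct), len 2
Longest length with ≤2 distinct: 5.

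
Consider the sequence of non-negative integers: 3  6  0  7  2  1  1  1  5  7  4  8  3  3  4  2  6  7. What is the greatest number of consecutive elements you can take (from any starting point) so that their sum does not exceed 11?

5

add 3: [3] sum 3, len 1
add 6: [3, 6] sum 9, len 2
add 0: [3, 6, 0] sum 9, len 3
add 7: [0, 7] sum 7, len 2
add 2: [0, 7, 2] sum 9, len 3
add 1: [0, 7, 2, 1] sum 10, len 4
add 1: [0, 7, 2, 1, 1] sum 11, len 5
add 1: [2, 1, 1, 1] sum 5, len 4
add 5: [2, 1, 1, 1, 5] sum 10, len 5
add 7: [7] sum 7, len 1
add 4: [7, 4] sum 11, len 2
add 8: [8] sum 8, len 1
add 3: [8, 3] sum 11, len 2
add 3: [3, 3] sum 6, len 2
add 4: [3, 3, 4] sum 10, len 3
add 2: [3, 4, 2] sum 9, len 3
add 6: [2, 6] sum 8, len 2
add 7: [7] sum 7, len 1
Longest length seen: 5.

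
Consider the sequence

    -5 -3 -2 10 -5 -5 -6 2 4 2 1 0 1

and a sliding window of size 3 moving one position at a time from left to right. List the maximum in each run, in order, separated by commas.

-2, 10, 10, 10, -5, 2, 4, 4, 4, 2, 1

-5 -3 -2 → max -2
-3 -2 10 → max 10
-2 10 -5 → max 10
10 -5 -5 → max 10
-5 -5 -6 → max -5
-5 -6 2 → max 2
-6 2 4 → max 4
2 4 2 → max 4
4 2 1 → max 4
2 1 0 → max 2
1 0 1 → max 1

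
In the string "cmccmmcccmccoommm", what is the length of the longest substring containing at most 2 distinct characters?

add c: window [c] (1 distinct), len 1
add m: window [c, m] (2 distinct), len 2
add c: window [c, m, c] (2 distinct), len 3
add c: window [c, m, c, c] (2 distinct), len 4
add m: window [c, m, c, c, m] (2 distinct), len 5
add m: window [c, m, c, c, m, m] (2 distinct), len 6
add c: window [c, m, c, c, m, m, c] (2 distinct), len 7
add c: window [c, m, c, c, m, m, c, c] (2 distinct), len 8
add c: window [c, m, c, c, m, m, c, c, c] (2 distinct), len 9
add m: window [c, m, c, c, m, m, c, c, c, m] (2 distinct), len 10
add c: window [c, m, c, c, m, m, c, c, c, m, c] (2 distinct), len 11
add c: window [c, m, c, c, m, m, c, c, c, m, c, c] (2 distinct), len 12
add o: window [c, c, o] (2 distinct), len 3
add o: window [c, c, o, o] (2 distinct), len 4
add m: window [o, o, m] (2 distinct), len 3
add m: window [o, o, m, m] (2 distinct), len 4
add m: window [o, o, m, m, m] (2 distinct), len 5
Longest length with ≤2 distinct: 12.

12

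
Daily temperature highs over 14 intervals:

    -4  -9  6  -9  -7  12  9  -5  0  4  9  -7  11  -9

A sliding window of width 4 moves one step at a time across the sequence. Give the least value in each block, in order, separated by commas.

Sliding a size-4 window across the 14 values:
-4 -9 6 -9 → min -9
-9 6 -9 -7 → min -9
6 -9 -7 12 → min -9
-9 -7 12 9 → min -9
-7 12 9 -5 → min -7
12 9 -5 0 → min -5
9 -5 0 4 → min -5
-5 0 4 9 → min -5
0 4 9 -7 → min -7
4 9 -7 11 → min -7
9 -7 11 -9 → min -9

-9, -9, -9, -9, -7, -5, -5, -5, -7, -7, -9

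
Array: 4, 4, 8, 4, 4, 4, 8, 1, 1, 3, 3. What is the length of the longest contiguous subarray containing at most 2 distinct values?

7

[4] 1 distinct, len 1
[4, 4] 1 distinct, len 2
[4, 4, 8] 2 distinct, len 3
[4, 4, 8, 4] 2 distinct, len 4
[4, 4, 8, 4, 4] 2 distinct, len 5
[4, 4, 8, 4, 4, 4] 2 distinct, len 6
[4, 4, 8, 4, 4, 4, 8] 2 distinct, len 7
[8, 1] 2 distinct, len 2
[8, 1, 1] 2 distinct, len 3
[1, 1, 3] 2 distinct, len 3
[1, 1, 3, 3] 2 distinct, len 4
Longest length with ≤2 distinct: 7.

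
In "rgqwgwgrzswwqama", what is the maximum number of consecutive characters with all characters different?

5

[r] len 1
[r, g] len 2
[r, g, q] len 3
[r, g, q, w] len 4
[q, w, g] len 3
[g, w] len 2
[w, g] len 2
[w, g, r] len 3
[w, g, r, z] len 4
[w, g, r, z, s] len 5
[g, r, z, s, w] len 5
[w] len 1
[w, q] len 2
[w, q, a] len 3
[w, q, a, m] len 4
[m, a] len 2
Longest all-distinct length: 5.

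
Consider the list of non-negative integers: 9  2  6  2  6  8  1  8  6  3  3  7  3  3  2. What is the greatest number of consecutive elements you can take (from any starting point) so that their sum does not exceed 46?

10

→ 9: sum 9, len 1
→ 2: sum 11, len 2
→ 6: sum 17, len 3
→ 2: sum 19, len 4
→ 6: sum 25, len 5
→ 8: sum 33, len 6
→ 1: sum 34, len 7
→ 8: sum 42, len 8
→ 6 (dropped 9): sum 39, len 8
→ 3: sum 42, len 9
→ 3: sum 45, len 10
→ 7 (dropped 2, 6): sum 44, len 9
→ 3 (dropped 2): sum 45, len 9
→ 3 (dropped 6): sum 42, len 9
→ 2: sum 44, len 10
Longest length seen: 10.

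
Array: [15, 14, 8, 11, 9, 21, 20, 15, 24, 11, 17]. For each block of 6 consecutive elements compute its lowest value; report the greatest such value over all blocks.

[15, 14, 8, 11, 9, 21] → min 8
[14, 8, 11, 9, 21, 20] → min 8
[8, 11, 9, 21, 20, 15] → min 8
[11, 9, 21, 20, 15, 24] → min 9
[9, 21, 20, 15, 24, 11] → min 9
[21, 20, 15, 24, 11, 17] → min 11
Greatest of these is 11.

11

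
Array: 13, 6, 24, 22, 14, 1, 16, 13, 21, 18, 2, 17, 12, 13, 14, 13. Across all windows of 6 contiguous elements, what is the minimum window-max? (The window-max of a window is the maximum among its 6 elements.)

17

13 6 24 22 14 1 → max 24
6 24 22 14 1 16 → max 24
24 22 14 1 16 13 → max 24
22 14 1 16 13 21 → max 22
14 1 16 13 21 18 → max 21
1 16 13 21 18 2 → max 21
16 13 21 18 2 17 → max 21
13 21 18 2 17 12 → max 21
21 18 2 17 12 13 → max 21
18 2 17 12 13 14 → max 18
2 17 12 13 14 13 → max 17
Minimum of these is 17.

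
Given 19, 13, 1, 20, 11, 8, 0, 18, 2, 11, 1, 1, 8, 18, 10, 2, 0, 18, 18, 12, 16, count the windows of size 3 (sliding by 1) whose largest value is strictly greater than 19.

3

[19, 13, 1] → max 19
[13, 1, 20] → max 20  > 19 ✓
[1, 20, 11] → max 20  > 19 ✓
[20, 11, 8] → max 20  > 19 ✓
[11, 8, 0] → max 11
[8, 0, 18] → max 18
[0, 18, 2] → max 18
[18, 2, 11] → max 18
[2, 11, 1] → max 11
[11, 1, 1] → max 11
[1, 1, 8] → max 8
[1, 8, 18] → max 18
[8, 18, 10] → max 18
[18, 10, 2] → max 18
[10, 2, 0] → max 10
[2, 0, 18] → max 18
[0, 18, 18] → max 18
[18, 18, 12] → max 18
[18, 12, 16] → max 18
3 windows satisfy the condition.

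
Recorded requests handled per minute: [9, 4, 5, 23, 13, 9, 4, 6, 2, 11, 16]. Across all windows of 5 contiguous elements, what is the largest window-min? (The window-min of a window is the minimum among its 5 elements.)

4

(9, 4, 5, 23, 13) → min 4
(4, 5, 23, 13, 9) → min 4
(5, 23, 13, 9, 4) → min 4
(23, 13, 9, 4, 6) → min 4
(13, 9, 4, 6, 2) → min 2
(9, 4, 6, 2, 11) → min 2
(4, 6, 2, 11, 16) → min 2
Largest of these is 4.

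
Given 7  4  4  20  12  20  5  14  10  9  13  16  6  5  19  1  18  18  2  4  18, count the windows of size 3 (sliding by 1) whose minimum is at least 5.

[7, 4, 4] → min 4
[4, 4, 20] → min 4
[4, 20, 12] → min 4
[20, 12, 20] → min 12  ≥ 5 ✓
[12, 20, 5] → min 5  ≥ 5 ✓
[20, 5, 14] → min 5  ≥ 5 ✓
[5, 14, 10] → min 5  ≥ 5 ✓
[14, 10, 9] → min 9  ≥ 5 ✓
[10, 9, 13] → min 9  ≥ 5 ✓
[9, 13, 16] → min 9  ≥ 5 ✓
[13, 16, 6] → min 6  ≥ 5 ✓
[16, 6, 5] → min 5  ≥ 5 ✓
[6, 5, 19] → min 5  ≥ 5 ✓
[5, 19, 1] → min 1
[19, 1, 18] → min 1
[1, 18, 18] → min 1
[18, 18, 2] → min 2
[18, 2, 4] → min 2
[2, 4, 18] → min 2
10 windows satisfy the condition.

10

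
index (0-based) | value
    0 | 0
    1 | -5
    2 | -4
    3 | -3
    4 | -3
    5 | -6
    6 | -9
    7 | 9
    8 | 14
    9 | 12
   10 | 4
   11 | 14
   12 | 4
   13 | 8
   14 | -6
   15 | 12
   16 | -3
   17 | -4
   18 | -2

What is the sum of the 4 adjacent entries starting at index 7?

Elements at indices 7..10: 9, 14, 12, 4
sum(9, 14, 12, 4) = 39

39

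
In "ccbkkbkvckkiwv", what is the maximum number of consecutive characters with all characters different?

4

add c: [c] len 1
add c (repeat c, move left end past it): [c] len 1
add b: [c, b] len 2
add k: [c, b, k] len 3
add k (repeat k, move left end past it): [k] len 1
add b: [k, b] len 2
add k (repeat k, move left end past it): [b, k] len 2
add v: [b, k, v] len 3
add c: [b, k, v, c] len 4
add k (repeat k, move left end past it): [v, c, k] len 3
add k (repeat k, move left end past it): [k] len 1
add i: [k, i] len 2
add w: [k, i, w] len 3
add v: [k, i, w, v] len 4
Longest all-distinct length: 4.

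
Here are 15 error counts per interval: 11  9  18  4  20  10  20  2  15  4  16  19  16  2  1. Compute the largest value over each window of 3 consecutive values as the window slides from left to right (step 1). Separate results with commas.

11 9 18 → max 18
9 18 4 → max 18
18 4 20 → max 20
4 20 10 → max 20
20 10 20 → max 20
10 20 2 → max 20
20 2 15 → max 20
2 15 4 → max 15
15 4 16 → max 16
4 16 19 → max 19
16 19 16 → max 19
19 16 2 → max 19
16 2 1 → max 16

18, 18, 20, 20, 20, 20, 20, 15, 16, 19, 19, 19, 16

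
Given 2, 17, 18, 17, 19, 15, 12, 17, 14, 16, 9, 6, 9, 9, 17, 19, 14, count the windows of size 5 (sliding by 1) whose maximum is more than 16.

11

[2, 17, 18, 17, 19] → max 19  > 16 ✓
[17, 18, 17, 19, 15] → max 19  > 16 ✓
[18, 17, 19, 15, 12] → max 19  > 16 ✓
[17, 19, 15, 12, 17] → max 19  > 16 ✓
[19, 15, 12, 17, 14] → max 19  > 16 ✓
[15, 12, 17, 14, 16] → max 17  > 16 ✓
[12, 17, 14, 16, 9] → max 17  > 16 ✓
[17, 14, 16, 9, 6] → max 17  > 16 ✓
[14, 16, 9, 6, 9] → max 16
[16, 9, 6, 9, 9] → max 16
[9, 6, 9, 9, 17] → max 17  > 16 ✓
[6, 9, 9, 17, 19] → max 19  > 16 ✓
[9, 9, 17, 19, 14] → max 19  > 16 ✓
11 windows satisfy the condition.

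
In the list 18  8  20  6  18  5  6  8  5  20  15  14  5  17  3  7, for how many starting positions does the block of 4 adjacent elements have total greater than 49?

(18, 8, 20, 6) → sum 52  > 49 ✓
(8, 20, 6, 18) → sum 52  > 49 ✓
(20, 6, 18, 5) → sum 49
(6, 18, 5, 6) → sum 35
(18, 5, 6, 8) → sum 37
(5, 6, 8, 5) → sum 24
(6, 8, 5, 20) → sum 39
(8, 5, 20, 15) → sum 48
(5, 20, 15, 14) → sum 54  > 49 ✓
(20, 15, 14, 5) → sum 54  > 49 ✓
(15, 14, 5, 17) → sum 51  > 49 ✓
(14, 5, 17, 3) → sum 39
(5, 17, 3, 7) → sum 32
5 windows satisfy the condition.

5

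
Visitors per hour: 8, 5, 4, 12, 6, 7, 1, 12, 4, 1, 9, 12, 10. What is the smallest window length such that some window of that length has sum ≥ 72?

Extend right; whenever the sum reaches 72, record the length and shrink from the left:
add 8: running sum 8 < 72
add 5: running sum 13 < 72
add 4: running sum 17 < 72
add 12: running sum 29 < 72
add 6: running sum 35 < 72
add 7: running sum 42 < 72
add 1: running sum 43 < 72
add 12: running sum 55 < 72
add 4: running sum 59 < 72
add 1: running sum 60 < 72
add 9: running sum 69 < 72
end 11: [5, 4, 12, 6, 7, 1, 12, 4, 1, 9, 12] sum 73, len 11
end 12: [12, 6, 7, 1, 12, 4, 1, 9, 12, 10] sum 74, len 10
Shortest qualifying length: 10.

10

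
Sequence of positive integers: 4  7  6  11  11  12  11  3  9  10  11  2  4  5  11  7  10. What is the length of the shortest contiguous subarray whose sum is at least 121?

Extend right; whenever the sum reaches 121, record the length and shrink from the left:
add 4: running sum 4 < 121
add 7: running sum 11 < 121
add 6: running sum 17 < 121
add 11: running sum 28 < 121
add 11: running sum 39 < 121
add 12: running sum 51 < 121
add 11: running sum 62 < 121
add 3: running sum 65 < 121
add 9: running sum 74 < 121
add 10: running sum 84 < 121
add 11: running sum 95 < 121
add 2: running sum 97 < 121
add 4: running sum 101 < 121
add 5: running sum 106 < 121
add 11: running sum 117 < 121
end 15: [4, 7, 6, 11, 11, 12, 11, 3, 9, 10, 11, 2, 4, 5, 11, 7] sum 124, len 16
end 16: [6, 11, 11, 12, 11, 3, 9, 10, 11, 2, 4, 5, 11, 7, 10] sum 123, len 15
Shortest qualifying length: 15.

15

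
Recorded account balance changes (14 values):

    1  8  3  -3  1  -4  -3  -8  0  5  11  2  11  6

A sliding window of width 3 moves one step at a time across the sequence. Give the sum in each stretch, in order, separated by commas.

12, 8, 1, -6, -6, -15, -11, -3, 16, 18, 24, 19

(1, 8, 3) → sum 12
(8, 3, -3) → sum 8
(3, -3, 1) → sum 1
(-3, 1, -4) → sum -6
(1, -4, -3) → sum -6
(-4, -3, -8) → sum -15
(-3, -8, 0) → sum -11
(-8, 0, 5) → sum -3
(0, 5, 11) → sum 16
(5, 11, 2) → sum 18
(11, 2, 11) → sum 24
(2, 11, 6) → sum 19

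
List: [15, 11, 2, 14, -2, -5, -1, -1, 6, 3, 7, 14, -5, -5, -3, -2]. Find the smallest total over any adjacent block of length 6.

[15, 11, 2, 14, -2, -5] → sum 35
[11, 2, 14, -2, -5, -1] → sum 19
[2, 14, -2, -5, -1, -1] → sum 7
[14, -2, -5, -1, -1, 6] → sum 11
[-2, -5, -1, -1, 6, 3] → sum 0
[-5, -1, -1, 6, 3, 7] → sum 9
[-1, -1, 6, 3, 7, 14] → sum 28
[-1, 6, 3, 7, 14, -5] → sum 24
[6, 3, 7, 14, -5, -5] → sum 20
[3, 7, 14, -5, -5, -3] → sum 11
[7, 14, -5, -5, -3, -2] → sum 6
Smallest of these is 0.

0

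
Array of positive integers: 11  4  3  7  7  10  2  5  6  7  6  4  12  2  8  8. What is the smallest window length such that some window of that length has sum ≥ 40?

6

add 11: running sum 11 < 40
add 4: running sum 15 < 40
add 3: running sum 18 < 40
add 7: running sum 25 < 40
add 7: running sum 32 < 40
add 10: shortest ending here [11, 4, 3, 7, 7, 10] sum 42, len 6
add 2: shortest ending here [11, 4, 3, 7, 7, 10, 2] sum 44, len 7
add 5: shortest ending here [11, 4, 3, 7, 7, 10, 2, 5] sum 49, len 8
add 6: shortest ending here [3, 7, 7, 10, 2, 5, 6] sum 40, len 7
add 7: shortest ending here [7, 7, 10, 2, 5, 6, 7] sum 44, len 7
add 6: shortest ending here [7, 10, 2, 5, 6, 7, 6] sum 43, len 7
add 4: shortest ending here [10, 2, 5, 6, 7, 6, 4] sum 40, len 7
add 12: shortest ending here [5, 6, 7, 6, 4, 12] sum 40, len 6
add 2: shortest ending here [5, 6, 7, 6, 4, 12, 2] sum 42, len 7
add 8: shortest ending here [6, 7, 6, 4, 12, 2, 8] sum 45, len 7
add 8: shortest ending here [6, 4, 12, 2, 8, 8] sum 40, len 6
Shortest qualifying length: 6.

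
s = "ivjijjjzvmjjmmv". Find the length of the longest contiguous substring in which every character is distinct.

4

[i] len 1
[i, v] len 2
[i, v, j] len 3
[v, j, i] len 3
[i, j] len 2
[j] len 1
[j] len 1
[j, z] len 2
[j, z, v] len 3
[j, z, v, m] len 4
[z, v, m, j] len 4
[j] len 1
[j, m] len 2
[m] len 1
[m, v] len 2
Longest all-distinct length: 4.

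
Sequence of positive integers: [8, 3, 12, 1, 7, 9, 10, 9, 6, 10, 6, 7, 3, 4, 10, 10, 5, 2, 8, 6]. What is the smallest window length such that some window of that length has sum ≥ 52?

Extend right; whenever the sum reaches 52, record the length and shrink from the left:
add 8: running sum 8 < 52
add 3: running sum 11 < 52
add 12: running sum 23 < 52
add 1: running sum 24 < 52
add 7: running sum 31 < 52
add 9: running sum 40 < 52
add 10: running sum 50 < 52
add 9: shortest ending here [8, 3, 12, 1, 7, 9, 10, 9] sum 59, len 8
add 6: shortest ending here [12, 1, 7, 9, 10, 9, 6] sum 54, len 7
add 10: shortest ending here [1, 7, 9, 10, 9, 6, 10] sum 52, len 7
add 6: shortest ending here [7, 9, 10, 9, 6, 10, 6] sum 57, len 7
add 7: shortest ending here [9, 10, 9, 6, 10, 6, 7] sum 57, len 7
add 3: shortest ending here [9, 10, 9, 6, 10, 6, 7, 3] sum 60, len 8
add 4: shortest ending here [10, 9, 6, 10, 6, 7, 3, 4] sum 55, len 8
add 10: shortest ending here [9, 6, 10, 6, 7, 3, 4, 10] sum 55, len 8
add 10: shortest ending here [6, 10, 6, 7, 3, 4, 10, 10] sum 56, len 8
add 5: shortest ending here [10, 6, 7, 3, 4, 10, 10, 5] sum 55, len 8
add 2: shortest ending here [10, 6, 7, 3, 4, 10, 10, 5, 2] sum 57, len 9
add 8: shortest ending here [6, 7, 3, 4, 10, 10, 5, 2, 8] sum 55, len 9
add 6: shortest ending here [7, 3, 4, 10, 10, 5, 2, 8, 6] sum 55, len 9
Shortest qualifying length: 7.

7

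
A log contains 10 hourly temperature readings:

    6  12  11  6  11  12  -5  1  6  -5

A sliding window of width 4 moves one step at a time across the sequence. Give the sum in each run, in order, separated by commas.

Sliding a size-4 window across the 10 values:
(6, 12, 11, 6) → sum 35
(12, 11, 6, 11) → sum 40
(11, 6, 11, 12) → sum 40
(6, 11, 12, -5) → sum 24
(11, 12, -5, 1) → sum 19
(12, -5, 1, 6) → sum 14
(-5, 1, 6, -5) → sum -3

35, 40, 40, 24, 19, 14, -3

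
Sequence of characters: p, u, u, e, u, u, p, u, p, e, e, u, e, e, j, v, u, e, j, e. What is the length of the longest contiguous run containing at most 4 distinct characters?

15

[p] 1 distinct, len 1
[p, u] 2 distinct, len 2
[p, u, u] 2 distinct, len 3
[p, u, u, e] 3 distinct, len 4
[p, u, u, e, u] 3 distinct, len 5
[p, u, u, e, u, u] 3 distinct, len 6
[p, u, u, e, u, u, p] 3 distinct, len 7
[p, u, u, e, u, u, p, u] 3 distinct, len 8
[p, u, u, e, u, u, p, u, p] 3 distinct, len 9
[p, u, u, e, u, u, p, u, p, e] 3 distinct, len 10
[p, u, u, e, u, u, p, u, p, e, e] 3 distinct, len 11
[p, u, u, e, u, u, p, u, p, e, e, u] 3 distinct, len 12
[p, u, u, e, u, u, p, u, p, e, e, u, e] 3 distinct, len 13
[p, u, u, e, u, u, p, u, p, e, e, u, e, e] 3 distinct, len 14
[p, u, u, e, u, u, p, u, p, e, e, u, e, e, j] 4 distinct, len 15
[e, e, u, e, e, j, v] 4 distinct, len 7
[e, e, u, e, e, j, v, u] 4 distinct, len 8
[e, e, u, e, e, j, v, u, e] 4 distinct, len 9
[e, e, u, e, e, j, v, u, e, j] 4 distinct, len 10
[e, e, u, e, e, j, v, u, e, j, e] 4 distinct, len 11
Longest length with ≤4 distinct: 15.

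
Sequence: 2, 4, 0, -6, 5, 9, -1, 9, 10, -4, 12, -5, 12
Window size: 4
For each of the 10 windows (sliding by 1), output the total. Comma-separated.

[2, 4, 0, -6] → sum 0
[4, 0, -6, 5] → sum 3
[0, -6, 5, 9] → sum 8
[-6, 5, 9, -1] → sum 7
[5, 9, -1, 9] → sum 22
[9, -1, 9, 10] → sum 27
[-1, 9, 10, -4] → sum 14
[9, 10, -4, 12] → sum 27
[10, -4, 12, -5] → sum 13
[-4, 12, -5, 12] → sum 15

0, 3, 8, 7, 22, 27, 14, 27, 13, 15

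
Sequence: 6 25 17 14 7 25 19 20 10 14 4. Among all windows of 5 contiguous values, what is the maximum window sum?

[6, 25, 17, 14, 7] → sum 69
[25, 17, 14, 7, 25] → sum 88
[17, 14, 7, 25, 19] → sum 82
[14, 7, 25, 19, 20] → sum 85
[7, 25, 19, 20, 10] → sum 81
[25, 19, 20, 10, 14] → sum 88
[19, 20, 10, 14, 4] → sum 67
Maximum of these is 88.

88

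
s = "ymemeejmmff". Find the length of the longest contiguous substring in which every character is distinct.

add y: [y] len 1
add m: [y, m] len 2
add e: [y, m, e] len 3
add m (repeat m, move left end past it): [e, m] len 2
add e (repeat e, move left end past it): [m, e] len 2
add e (repeat e, move left end past it): [e] len 1
add j: [e, j] len 2
add m: [e, j, m] len 3
add m (repeat m, move left end past it): [m] len 1
add f: [m, f] len 2
add f (repeat f, move left end past it): [f] len 1
Longest all-distinct length: 3.

3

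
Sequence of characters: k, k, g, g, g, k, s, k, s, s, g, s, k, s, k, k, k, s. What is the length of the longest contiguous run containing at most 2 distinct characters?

add k: window [k] (1 distinct), len 1
add k: window [k, k] (1 distinct), len 2
add g: window [k, k, g] (2 distinct), len 3
add g: window [k, k, g, g] (2 distinct), len 4
add g: window [k, k, g, g, g] (2 distinct), len 5
add k: window [k, k, g, g, g, k] (2 distinct), len 6
add s: window [k, s] (2 distinct), len 2
add k: window [k, s, k] (2 distinct), len 3
add s: window [k, s, k, s] (2 distinct), len 4
add s: window [k, s, k, s, s] (2 distinct), len 5
add g: window [s, s, g] (2 distinct), len 3
add s: window [s, s, g, s] (2 distinct), len 4
add k: window [s, k] (2 distinct), len 2
add s: window [s, k, s] (2 distinct), len 3
add k: window [s, k, s, k] (2 distinct), len 4
add k: window [s, k, s, k, k] (2 distinct), len 5
add k: window [s, k, s, k, k, k] (2 distinct), len 6
add s: window [s, k, s, k, k, k, s] (2 distinct), len 7
Longest length with ≤2 distinct: 7.

7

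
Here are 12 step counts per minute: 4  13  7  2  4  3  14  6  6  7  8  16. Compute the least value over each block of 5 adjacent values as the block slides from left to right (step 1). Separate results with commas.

Sliding a size-5 window across the 12 values:
(4, 13, 7, 2, 4) → min 2
(13, 7, 2, 4, 3) → min 2
(7, 2, 4, 3, 14) → min 2
(2, 4, 3, 14, 6) → min 2
(4, 3, 14, 6, 6) → min 3
(3, 14, 6, 6, 7) → min 3
(14, 6, 6, 7, 8) → min 6
(6, 6, 7, 8, 16) → min 6

2, 2, 2, 2, 3, 3, 6, 6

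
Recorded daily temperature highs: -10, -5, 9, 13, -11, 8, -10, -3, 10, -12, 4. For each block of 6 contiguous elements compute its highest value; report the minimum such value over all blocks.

10

Each size-6 window and its max:
(-10, -5, 9, 13, -11, 8) → max 13
(-5, 9, 13, -11, 8, -10) → max 13
(9, 13, -11, 8, -10, -3) → max 13
(13, -11, 8, -10, -3, 10) → max 13
(-11, 8, -10, -3, 10, -12) → max 10
(8, -10, -3, 10, -12, 4) → max 10
Minimum of these is 10.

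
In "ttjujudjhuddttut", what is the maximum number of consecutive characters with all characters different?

4

add t: [t] len 1
add t (repeat t, move left end past it): [t] len 1
add j: [t, j] len 2
add u: [t, j, u] len 3
add j (repeat j, move left end past it): [u, j] len 2
add u (repeat u, move left end past it): [j, u] len 2
add d: [j, u, d] len 3
add j (repeat j, move left end past it): [u, d, j] len 3
add h: [u, d, j, h] len 4
add u (repeat u, move left end past it): [d, j, h, u] len 4
add d (repeat d, move left end past it): [j, h, u, d] len 4
add d (repeat d, move left end past it): [d] len 1
add t: [d, t] len 2
add t (repeat t, move left end past it): [t] len 1
add u: [t, u] len 2
add t (repeat t, move left end past it): [u, t] len 2
Longest all-distinct length: 4.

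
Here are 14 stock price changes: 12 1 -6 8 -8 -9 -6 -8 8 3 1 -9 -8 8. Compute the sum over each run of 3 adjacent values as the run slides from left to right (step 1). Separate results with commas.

7, 3, -6, -9, -23, -23, -6, 3, 12, -5, -16, -9

12 1 -6 → sum 7
1 -6 8 → sum 3
-6 8 -8 → sum -6
8 -8 -9 → sum -9
-8 -9 -6 → sum -23
-9 -6 -8 → sum -23
-6 -8 8 → sum -6
-8 8 3 → sum 3
8 3 1 → sum 12
3 1 -9 → sum -5
1 -9 -8 → sum -16
-9 -8 8 → sum -9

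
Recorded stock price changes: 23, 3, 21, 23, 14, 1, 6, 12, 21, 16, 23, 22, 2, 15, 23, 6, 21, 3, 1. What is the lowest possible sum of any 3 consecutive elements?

19

[23, 3, 21] → sum 47
[3, 21, 23] → sum 47
[21, 23, 14] → sum 58
[23, 14, 1] → sum 38
[14, 1, 6] → sum 21
[1, 6, 12] → sum 19
[6, 12, 21] → sum 39
[12, 21, 16] → sum 49
[21, 16, 23] → sum 60
[16, 23, 22] → sum 61
[23, 22, 2] → sum 47
[22, 2, 15] → sum 39
[2, 15, 23] → sum 40
[15, 23, 6] → sum 44
[23, 6, 21] → sum 50
[6, 21, 3] → sum 30
[21, 3, 1] → sum 25
Lowest of these is 19.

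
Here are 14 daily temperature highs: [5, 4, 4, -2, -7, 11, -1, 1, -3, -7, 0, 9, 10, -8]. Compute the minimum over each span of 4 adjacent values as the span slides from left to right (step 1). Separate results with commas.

5 4 4 -2 → min -2
4 4 -2 -7 → min -7
4 -2 -7 11 → min -7
-2 -7 11 -1 → min -7
-7 11 -1 1 → min -7
11 -1 1 -3 → min -3
-1 1 -3 -7 → min -7
1 -3 -7 0 → min -7
-3 -7 0 9 → min -7
-7 0 9 10 → min -7
0 9 10 -8 → min -8

-2, -7, -7, -7, -7, -3, -7, -7, -7, -7, -8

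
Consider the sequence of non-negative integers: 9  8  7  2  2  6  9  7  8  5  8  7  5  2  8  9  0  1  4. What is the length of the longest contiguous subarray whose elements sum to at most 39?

add 9: [9] sum 9, len 1
add 8: [9, 8] sum 17, len 2
add 7: [9, 8, 7] sum 24, len 3
add 2: [9, 8, 7, 2] sum 26, len 4
add 2: [9, 8, 7, 2, 2] sum 28, len 5
add 6: [9, 8, 7, 2, 2, 6] sum 34, len 6
add 9: [8, 7, 2, 2, 6, 9] sum 34, len 6
add 7: [7, 2, 2, 6, 9, 7] sum 33, len 6
add 8: [2, 2, 6, 9, 7, 8] sum 34, len 6
add 5: [2, 2, 6, 9, 7, 8, 5] sum 39, len 7
add 8: [9, 7, 8, 5, 8] sum 37, len 5
add 7: [7, 8, 5, 8, 7] sum 35, len 5
add 5: [8, 5, 8, 7, 5] sum 33, len 5
add 2: [8, 5, 8, 7, 5, 2] sum 35, len 6
add 8: [5, 8, 7, 5, 2, 8] sum 35, len 6
add 9: [8, 7, 5, 2, 8, 9] sum 39, len 6
add 0: [8, 7, 5, 2, 8, 9, 0] sum 39, len 7
add 1: [7, 5, 2, 8, 9, 0, 1] sum 32, len 7
add 4: [7, 5, 2, 8, 9, 0, 1, 4] sum 36, len 8
Longest length seen: 8.

8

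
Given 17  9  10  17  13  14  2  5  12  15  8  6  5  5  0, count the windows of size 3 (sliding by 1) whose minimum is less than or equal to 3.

(17, 9, 10) → min 9
(9, 10, 17) → min 9
(10, 17, 13) → min 10
(17, 13, 14) → min 13
(13, 14, 2) → min 2  ≤ 3 ✓
(14, 2, 5) → min 2  ≤ 3 ✓
(2, 5, 12) → min 2  ≤ 3 ✓
(5, 12, 15) → min 5
(12, 15, 8) → min 8
(15, 8, 6) → min 6
(8, 6, 5) → min 5
(6, 5, 5) → min 5
(5, 5, 0) → min 0  ≤ 3 ✓
4 windows satisfy the condition.

4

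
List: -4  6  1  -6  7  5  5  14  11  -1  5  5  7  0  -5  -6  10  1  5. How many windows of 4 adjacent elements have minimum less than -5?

[-4, 6, 1, -6] → min -6  < -5 ✓
[6, 1, -6, 7] → min -6  < -5 ✓
[1, -6, 7, 5] → min -6  < -5 ✓
[-6, 7, 5, 5] → min -6  < -5 ✓
[7, 5, 5, 14] → min 5
[5, 5, 14, 11] → min 5
[5, 14, 11, -1] → min -1
[14, 11, -1, 5] → min -1
[11, -1, 5, 5] → min -1
[-1, 5, 5, 7] → min -1
[5, 5, 7, 0] → min 0
[5, 7, 0, -5] → min -5
[7, 0, -5, -6] → min -6  < -5 ✓
[0, -5, -6, 10] → min -6  < -5 ✓
[-5, -6, 10, 1] → min -6  < -5 ✓
[-6, 10, 1, 5] → min -6  < -5 ✓
8 windows satisfy the condition.

8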